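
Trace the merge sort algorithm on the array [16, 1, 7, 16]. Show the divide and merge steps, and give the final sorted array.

Merge sort trace:

Split: [16, 1, 7, 16] -> [16, 1] and [7, 16]
  Split: [16, 1] -> [16] and [1]
  Merge: [16] + [1] -> [1, 16]
  Split: [7, 16] -> [7] and [16]
  Merge: [7] + [16] -> [7, 16]
Merge: [1, 16] + [7, 16] -> [1, 7, 16, 16]

Final sorted array: [1, 7, 16, 16]

The merge sort proceeds by recursively splitting the array and merging sorted halves.
After all merges, the sorted array is [1, 7, 16, 16].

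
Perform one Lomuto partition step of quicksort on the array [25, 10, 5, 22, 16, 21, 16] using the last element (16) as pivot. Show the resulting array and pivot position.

Lomuto partition with pivot = 16:

Initial array: [25, 10, 5, 22, 16, 21, 16]

arr[0]=25 > 16: no swap
arr[1]=10 <= 16: swap with position 0, array becomes [10, 25, 5, 22, 16, 21, 16]
arr[2]=5 <= 16: swap with position 1, array becomes [10, 5, 25, 22, 16, 21, 16]
arr[3]=22 > 16: no swap
arr[4]=16 <= 16: swap with position 2, array becomes [10, 5, 16, 22, 25, 21, 16]
arr[5]=21 > 16: no swap

Place pivot at position 3: [10, 5, 16, 16, 25, 21, 22]
Pivot position: 3

After partitioning with pivot 16, the array becomes [10, 5, 16, 16, 25, 21, 22]. The pivot is placed at index 3. All elements to the left of the pivot are <= 16, and all elements to the right are > 16.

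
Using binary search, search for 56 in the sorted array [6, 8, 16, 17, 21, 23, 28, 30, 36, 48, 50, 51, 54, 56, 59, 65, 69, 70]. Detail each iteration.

Binary search for 56 in [6, 8, 16, 17, 21, 23, 28, 30, 36, 48, 50, 51, 54, 56, 59, 65, 69, 70]:

lo=0, hi=17, mid=8, arr[mid]=36 -> 36 < 56, search right half
lo=9, hi=17, mid=13, arr[mid]=56 -> Found target at index 13!

Binary search finds 56 at index 13 after 2 comparisons. The search repeatedly halves the search space by comparing with the middle element.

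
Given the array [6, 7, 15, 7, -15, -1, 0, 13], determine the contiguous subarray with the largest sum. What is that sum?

Using Kadane's algorithm on [6, 7, 15, 7, -15, -1, 0, 13]:

Scanning through the array:
Position 1 (value 7): max_ending_here = 13, max_so_far = 13
Position 2 (value 15): max_ending_here = 28, max_so_far = 28
Position 3 (value 7): max_ending_here = 35, max_so_far = 35
Position 4 (value -15): max_ending_here = 20, max_so_far = 35
Position 5 (value -1): max_ending_here = 19, max_so_far = 35
Position 6 (value 0): max_ending_here = 19, max_so_far = 35
Position 7 (value 13): max_ending_here = 32, max_so_far = 35

Maximum subarray: [6, 7, 15, 7]
Maximum sum: 35

The maximum subarray is [6, 7, 15, 7] with sum 35. This subarray runs from index 0 to index 3.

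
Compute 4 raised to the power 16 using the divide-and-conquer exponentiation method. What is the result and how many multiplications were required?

Computing 4^16 by squaring (build up from 4^1; each line after the first costs one multiplication):

4^1 = 4
4^2 = (4^1)^2 = 4^2 = 16
4^4 = (4^2)^2 = 16^2 = 256
4^8 = (4^4)^2 = 256^2 = 65536
4^16 = (4^8)^2 = 65536^2 = 4294967296

Result: 4294967296
Multiplications needed: 4 (4 lines after 4^1)

4^16 = 4294967296. Using exponentiation by squaring, this requires 4 multiplications. The key idea: if the exponent is even, square the half-power; if odd, multiply by the base once.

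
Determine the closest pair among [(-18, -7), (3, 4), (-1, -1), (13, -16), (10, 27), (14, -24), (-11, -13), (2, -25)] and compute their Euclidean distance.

Computing all pairwise distances among 8 points:

d((-18, -7), (3, 4)) = 23.7065
d((-18, -7), (-1, -1)) = 18.0278
d((-18, -7), (13, -16)) = 32.28
d((-18, -7), (10, 27)) = 44.0454
d((-18, -7), (14, -24)) = 36.2353
d((-18, -7), (-11, -13)) = 9.2195
d((-18, -7), (2, -25)) = 26.9072
d((3, 4), (-1, -1)) = 6.4031 <-- minimum
d((3, 4), (13, -16)) = 22.3607
d((3, 4), (10, 27)) = 24.0416
d((3, 4), (14, -24)) = 30.0832
d((3, 4), (-11, -13)) = 22.0227
d((3, 4), (2, -25)) = 29.0172
d((-1, -1), (13, -16)) = 20.5183
d((-1, -1), (10, 27)) = 30.0832
d((-1, -1), (14, -24)) = 27.4591
d((-1, -1), (-11, -13)) = 15.6205
d((-1, -1), (2, -25)) = 24.1868
d((13, -16), (10, 27)) = 43.1045
d((13, -16), (14, -24)) = 8.0623
d((13, -16), (-11, -13)) = 24.1868
d((13, -16), (2, -25)) = 14.2127
d((10, 27), (14, -24)) = 51.1566
d((10, 27), (-11, -13)) = 45.1774
d((10, 27), (2, -25)) = 52.6118
d((14, -24), (-11, -13)) = 27.313
d((14, -24), (2, -25)) = 12.0416
d((-11, -13), (2, -25)) = 17.6918

Closest pair: (3, 4) and (-1, -1) with distance 6.4031

The closest pair is (3, 4) and (-1, -1) with Euclidean distance 6.4031. For 8 points, brute-force pairwise comparison is shown above. For large n, the divide-and-conquer algorithm (sort by x, recurse on halves, check the dividing strip) achieves O(n log n).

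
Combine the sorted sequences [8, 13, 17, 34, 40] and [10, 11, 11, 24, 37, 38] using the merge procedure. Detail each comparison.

Merging process:

Compare 8 vs 10: take 8 from left. Merged: [8]
Compare 13 vs 10: take 10 from right. Merged: [8, 10]
Compare 13 vs 11: take 11 from right. Merged: [8, 10, 11]
Compare 13 vs 11: take 11 from right. Merged: [8, 10, 11, 11]
Compare 13 vs 24: take 13 from left. Merged: [8, 10, 11, 11, 13]
Compare 17 vs 24: take 17 from left. Merged: [8, 10, 11, 11, 13, 17]
Compare 34 vs 24: take 24 from right. Merged: [8, 10, 11, 11, 13, 17, 24]
Compare 34 vs 37: take 34 from left. Merged: [8, 10, 11, 11, 13, 17, 24, 34]
Compare 40 vs 37: take 37 from right. Merged: [8, 10, 11, 11, 13, 17, 24, 34, 37]
Compare 40 vs 38: take 38 from right. Merged: [8, 10, 11, 11, 13, 17, 24, 34, 37, 38]
Append remaining from left: [40]. Merged: [8, 10, 11, 11, 13, 17, 24, 34, 37, 38, 40]

Final merged array: [8, 10, 11, 11, 13, 17, 24, 34, 37, 38, 40]
Total comparisons: 10

The merged array is [8, 10, 11, 11, 13, 17, 24, 34, 37, 38, 40], requiring 10 comparisons. The merge step runs in O(n) time where n is the total number of elements.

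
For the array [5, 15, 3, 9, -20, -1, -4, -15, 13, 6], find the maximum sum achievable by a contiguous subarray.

Using Kadane's algorithm on [5, 15, 3, 9, -20, -1, -4, -15, 13, 6]:

Scanning through the array:
Position 1 (value 15): max_ending_here = 20, max_so_far = 20
Position 2 (value 3): max_ending_here = 23, max_so_far = 23
Position 3 (value 9): max_ending_here = 32, max_so_far = 32
Position 4 (value -20): max_ending_here = 12, max_so_far = 32
Position 5 (value -1): max_ending_here = 11, max_so_far = 32
Position 6 (value -4): max_ending_here = 7, max_so_far = 32
Position 7 (value -15): max_ending_here = -8, max_so_far = 32
Position 8 (value 13): max_ending_here = 13, max_so_far = 32
Position 9 (value 6): max_ending_here = 19, max_so_far = 32

Maximum subarray: [5, 15, 3, 9]
Maximum sum: 32

The maximum subarray is [5, 15, 3, 9] with sum 32. This subarray runs from index 0 to index 3.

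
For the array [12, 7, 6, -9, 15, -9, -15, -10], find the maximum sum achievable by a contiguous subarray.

Using Kadane's algorithm on [12, 7, 6, -9, 15, -9, -15, -10]:

Scanning through the array:
Position 1 (value 7): max_ending_here = 19, max_so_far = 19
Position 2 (value 6): max_ending_here = 25, max_so_far = 25
Position 3 (value -9): max_ending_here = 16, max_so_far = 25
Position 4 (value 15): max_ending_here = 31, max_so_far = 31
Position 5 (value -9): max_ending_here = 22, max_so_far = 31
Position 6 (value -15): max_ending_here = 7, max_so_far = 31
Position 7 (value -10): max_ending_here = -3, max_so_far = 31

Maximum subarray: [12, 7, 6, -9, 15]
Maximum sum: 31

The maximum subarray is [12, 7, 6, -9, 15] with sum 31. This subarray runs from index 0 to index 4.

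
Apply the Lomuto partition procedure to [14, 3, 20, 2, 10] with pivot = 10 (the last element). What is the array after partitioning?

Lomuto partition with pivot = 10:

Initial array: [14, 3, 20, 2, 10]

arr[0]=14 > 10: no swap
arr[1]=3 <= 10: swap with position 0, array becomes [3, 14, 20, 2, 10]
arr[2]=20 > 10: no swap
arr[3]=2 <= 10: swap with position 1, array becomes [3, 2, 20, 14, 10]

Place pivot at position 2: [3, 2, 10, 14, 20]
Pivot position: 2

After partitioning with pivot 10, the array becomes [3, 2, 10, 14, 20]. The pivot is placed at index 2. All elements to the left of the pivot are <= 10, and all elements to the right are > 10.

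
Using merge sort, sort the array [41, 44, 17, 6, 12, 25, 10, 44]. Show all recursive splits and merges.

Merge sort trace:

Split: [41, 44, 17, 6, 12, 25, 10, 44] -> [41, 44, 17, 6] and [12, 25, 10, 44]
  Split: [41, 44, 17, 6] -> [41, 44] and [17, 6]
    Split: [41, 44] -> [41] and [44]
    Merge: [41] + [44] -> [41, 44]
    Split: [17, 6] -> [17] and [6]
    Merge: [17] + [6] -> [6, 17]
  Merge: [41, 44] + [6, 17] -> [6, 17, 41, 44]
  Split: [12, 25, 10, 44] -> [12, 25] and [10, 44]
    Split: [12, 25] -> [12] and [25]
    Merge: [12] + [25] -> [12, 25]
    Split: [10, 44] -> [10] and [44]
    Merge: [10] + [44] -> [10, 44]
  Merge: [12, 25] + [10, 44] -> [10, 12, 25, 44]
Merge: [6, 17, 41, 44] + [10, 12, 25, 44] -> [6, 10, 12, 17, 25, 41, 44, 44]

Final sorted array: [6, 10, 12, 17, 25, 41, 44, 44]

The merge sort proceeds by recursively splitting the array and merging sorted halves.
After all merges, the sorted array is [6, 10, 12, 17, 25, 41, 44, 44].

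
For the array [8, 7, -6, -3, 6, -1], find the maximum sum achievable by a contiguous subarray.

Using Kadane's algorithm on [8, 7, -6, -3, 6, -1]:

Scanning through the array:
Position 1 (value 7): max_ending_here = 15, max_so_far = 15
Position 2 (value -6): max_ending_here = 9, max_so_far = 15
Position 3 (value -3): max_ending_here = 6, max_so_far = 15
Position 4 (value 6): max_ending_here = 12, max_so_far = 15
Position 5 (value -1): max_ending_here = 11, max_so_far = 15

Maximum subarray: [8, 7]
Maximum sum: 15

The maximum subarray is [8, 7] with sum 15. This subarray runs from index 0 to index 1.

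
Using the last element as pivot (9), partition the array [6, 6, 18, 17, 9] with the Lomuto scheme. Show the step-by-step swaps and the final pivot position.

Lomuto partition with pivot = 9:

Initial array: [6, 6, 18, 17, 9]

arr[0]=6 <= 9: swap with position 0, array becomes [6, 6, 18, 17, 9]
arr[1]=6 <= 9: swap with position 1, array becomes [6, 6, 18, 17, 9]
arr[2]=18 > 9: no swap
arr[3]=17 > 9: no swap

Place pivot at position 2: [6, 6, 9, 17, 18]
Pivot position: 2

After partitioning with pivot 9, the array becomes [6, 6, 9, 17, 18]. The pivot is placed at index 2. All elements to the left of the pivot are <= 9, and all elements to the right are > 9.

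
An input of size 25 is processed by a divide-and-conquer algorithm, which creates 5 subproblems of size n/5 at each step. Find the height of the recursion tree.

For divide and conquer with division factor 5:

Problem sizes at each level:
Level 0: 25
Level 1: 5
Level 2: 1

The root is level 0 and the size-1 base case is level 2 (the tree spans levels 0 through 2, i.e. 3 levels counting the root), so the depth is the number of divisions: log_5(25) = 2

The recursion tree depth is log_5(25) = 2. At each level, the problem size is divided by 5, so it takes 2 divisions to reduce to a base case of size 1. The algorithm makes 5 recursive calls at each level.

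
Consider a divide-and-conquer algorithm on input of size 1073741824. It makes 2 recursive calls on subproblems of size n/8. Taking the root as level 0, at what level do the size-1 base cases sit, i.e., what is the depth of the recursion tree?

For divide and conquer with division factor 8:

Problem sizes at each level:
Level 0: 1073741824
Level 1: 134217728
Level 2: 16777216
Level 3: 2097152
Level 4: 262144
Level 5: 32768
Level 6: 4096
Level 7: 512
Level 8: 64
Level 9: 8
Level 10: 1

The root is level 0 and the size-1 base case is level 10 (the tree spans levels 0 through 10, i.e. 11 levels counting the root), so the depth is the number of divisions: log_8(1073741824) = 10

The recursion tree depth is log_8(1073741824) = 10. At each level, the problem size is divided by 8, so it takes 10 divisions to reduce to a base case of size 1. The algorithm makes 2 recursive calls at each level.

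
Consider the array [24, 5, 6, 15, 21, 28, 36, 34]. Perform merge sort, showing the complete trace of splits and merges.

Merge sort trace:

Split: [24, 5, 6, 15, 21, 28, 36, 34] -> [24, 5, 6, 15] and [21, 28, 36, 34]
  Split: [24, 5, 6, 15] -> [24, 5] and [6, 15]
    Split: [24, 5] -> [24] and [5]
    Merge: [24] + [5] -> [5, 24]
    Split: [6, 15] -> [6] and [15]
    Merge: [6] + [15] -> [6, 15]
  Merge: [5, 24] + [6, 15] -> [5, 6, 15, 24]
  Split: [21, 28, 36, 34] -> [21, 28] and [36, 34]
    Split: [21, 28] -> [21] and [28]
    Merge: [21] + [28] -> [21, 28]
    Split: [36, 34] -> [36] and [34]
    Merge: [36] + [34] -> [34, 36]
  Merge: [21, 28] + [34, 36] -> [21, 28, 34, 36]
Merge: [5, 6, 15, 24] + [21, 28, 34, 36] -> [5, 6, 15, 21, 24, 28, 34, 36]

Final sorted array: [5, 6, 15, 21, 24, 28, 34, 36]

The merge sort proceeds by recursively splitting the array and merging sorted halves.
After all merges, the sorted array is [5, 6, 15, 21, 24, 28, 34, 36].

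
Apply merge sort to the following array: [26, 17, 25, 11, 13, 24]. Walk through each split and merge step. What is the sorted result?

Merge sort trace:

Split: [26, 17, 25, 11, 13, 24] -> [26, 17, 25] and [11, 13, 24]
  Split: [26, 17, 25] -> [26] and [17, 25]
    Split: [17, 25] -> [17] and [25]
    Merge: [17] + [25] -> [17, 25]
  Merge: [26] + [17, 25] -> [17, 25, 26]
  Split: [11, 13, 24] -> [11] and [13, 24]
    Split: [13, 24] -> [13] and [24]
    Merge: [13] + [24] -> [13, 24]
  Merge: [11] + [13, 24] -> [11, 13, 24]
Merge: [17, 25, 26] + [11, 13, 24] -> [11, 13, 17, 24, 25, 26]

Final sorted array: [11, 13, 17, 24, 25, 26]

The merge sort proceeds by recursively splitting the array and merging sorted halves.
After all merges, the sorted array is [11, 13, 17, 24, 25, 26].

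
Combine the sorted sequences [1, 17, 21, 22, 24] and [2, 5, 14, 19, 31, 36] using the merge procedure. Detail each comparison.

Merging process:

Compare 1 vs 2: take 1 from left. Merged: [1]
Compare 17 vs 2: take 2 from right. Merged: [1, 2]
Compare 17 vs 5: take 5 from right. Merged: [1, 2, 5]
Compare 17 vs 14: take 14 from right. Merged: [1, 2, 5, 14]
Compare 17 vs 19: take 17 from left. Merged: [1, 2, 5, 14, 17]
Compare 21 vs 19: take 19 from right. Merged: [1, 2, 5, 14, 17, 19]
Compare 21 vs 31: take 21 from left. Merged: [1, 2, 5, 14, 17, 19, 21]
Compare 22 vs 31: take 22 from left. Merged: [1, 2, 5, 14, 17, 19, 21, 22]
Compare 24 vs 31: take 24 from left. Merged: [1, 2, 5, 14, 17, 19, 21, 22, 24]
Append remaining from right: [31, 36]. Merged: [1, 2, 5, 14, 17, 19, 21, 22, 24, 31, 36]

Final merged array: [1, 2, 5, 14, 17, 19, 21, 22, 24, 31, 36]
Total comparisons: 9

The merged array is [1, 2, 5, 14, 17, 19, 21, 22, 24, 31, 36], requiring 9 comparisons. The merge step runs in O(n) time where n is the total number of elements.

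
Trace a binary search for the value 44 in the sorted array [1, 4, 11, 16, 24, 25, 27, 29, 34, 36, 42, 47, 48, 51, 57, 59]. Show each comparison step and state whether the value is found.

Binary search for 44 in [1, 4, 11, 16, 24, 25, 27, 29, 34, 36, 42, 47, 48, 51, 57, 59]:

lo=0, hi=15, mid=7, arr[mid]=29 -> 29 < 44, search right half
lo=8, hi=15, mid=11, arr[mid]=47 -> 47 > 44, search left half
lo=8, hi=10, mid=9, arr[mid]=36 -> 36 < 44, search right half
lo=10, hi=10, mid=10, arr[mid]=42 -> 42 < 44, search right half
lo=11 > hi=10, target 44 not found

Binary search determines that 44 is not in the array after 4 comparisons. The search space was exhausted without finding the target.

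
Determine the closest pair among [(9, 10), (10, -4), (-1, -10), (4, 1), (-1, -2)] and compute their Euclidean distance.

Computing all pairwise distances among 5 points:

d((9, 10), (10, -4)) = 14.0357
d((9, 10), (-1, -10)) = 22.3607
d((9, 10), (4, 1)) = 10.2956
d((9, 10), (-1, -2)) = 15.6205
d((10, -4), (-1, -10)) = 12.53
d((10, -4), (4, 1)) = 7.8102
d((10, -4), (-1, -2)) = 11.1803
d((-1, -10), (4, 1)) = 12.083
d((-1, -10), (-1, -2)) = 8.0
d((4, 1), (-1, -2)) = 5.831 <-- minimum

Closest pair: (4, 1) and (-1, -2) with distance 5.831

The closest pair is (4, 1) and (-1, -2) with Euclidean distance 5.831. For 5 points, brute-force pairwise comparison is shown above. For large n, the divide-and-conquer algorithm (sort by x, recurse on halves, check the dividing strip) achieves O(n log n).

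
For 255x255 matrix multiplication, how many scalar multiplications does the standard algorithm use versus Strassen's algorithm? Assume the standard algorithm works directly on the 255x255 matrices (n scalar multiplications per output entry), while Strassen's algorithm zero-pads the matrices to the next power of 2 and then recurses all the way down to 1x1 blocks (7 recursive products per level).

Matrix multiplication for 255x255 matrices:

Strassen's algorithm requires power-of-2 dimensions. Pad 255x255 to 256x256 (next power of 2).

Standard algorithm: 255^3 = 16581375 multiplications
Strassen's algorithm: 7^(log2(256)) = 7^8 = 5764801 multiplications
Savings: 16581375 - 5764801 = 10816574 multiplications

Standard: 16581375 multiplications (255^3). Strassen: 5764801 multiplications (7^8, after padding to 256x256). Strassen reduces 8 recursive multiplications to 7 at each level.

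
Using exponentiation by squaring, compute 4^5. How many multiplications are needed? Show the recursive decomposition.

Computing 4^5 by squaring (build up from 4^1; each line after the first costs one multiplication):

4^1 = 4
4^2 = (4^1)^2 = 4^2 = 16
4^4 = (4^2)^2 = 16^2 = 256
4^5 = 4 * 4^4 = 4 * 256 = 1024

Result: 1024
Multiplications needed: 3 (3 lines after 4^1)

4^5 = 1024. Using exponentiation by squaring, this requires 3 multiplications. The key idea: if the exponent is even, square the half-power; if odd, multiply by the base once.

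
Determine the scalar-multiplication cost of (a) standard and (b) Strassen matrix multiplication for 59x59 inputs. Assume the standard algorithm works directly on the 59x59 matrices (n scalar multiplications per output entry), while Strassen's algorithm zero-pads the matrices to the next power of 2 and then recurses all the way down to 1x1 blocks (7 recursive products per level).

Matrix multiplication for 59x59 matrices:

Strassen's algorithm requires power-of-2 dimensions. Pad 59x59 to 64x64 (next power of 2).

Standard algorithm: 59^3 = 205379 multiplications
Strassen's algorithm: 7^(log2(64)) = 7^6 = 117649 multiplications
Savings: 205379 - 117649 = 87730 multiplications

Standard: 205379 multiplications (59^3). Strassen: 117649 multiplications (7^6, after padding to 64x64). Strassen reduces 8 recursive multiplications to 7 at each level.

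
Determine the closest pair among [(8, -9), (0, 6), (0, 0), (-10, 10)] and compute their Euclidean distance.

Computing all pairwise distances among 4 points:

d((8, -9), (0, 6)) = 17.0
d((8, -9), (0, 0)) = 12.0416
d((8, -9), (-10, 10)) = 26.1725
d((0, 6), (0, 0)) = 6.0 <-- minimum
d((0, 6), (-10, 10)) = 10.7703
d((0, 0), (-10, 10)) = 14.1421

Closest pair: (0, 6) and (0, 0) with distance 6.0

The closest pair is (0, 6) and (0, 0) with Euclidean distance 6.0. For 4 points, brute-force pairwise comparison is shown above. For large n, the divide-and-conquer algorithm (sort by x, recurse on halves, check the dividing strip) achieves O(n log n).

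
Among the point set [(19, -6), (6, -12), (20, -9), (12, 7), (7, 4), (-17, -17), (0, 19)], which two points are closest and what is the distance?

Computing all pairwise distances among 7 points:

d((19, -6), (6, -12)) = 14.3178
d((19, -6), (20, -9)) = 3.1623 <-- minimum
d((19, -6), (12, 7)) = 14.7648
d((19, -6), (7, 4)) = 15.6205
d((19, -6), (-17, -17)) = 37.6431
d((19, -6), (0, 19)) = 31.4006
d((6, -12), (20, -9)) = 14.3178
d((6, -12), (12, 7)) = 19.9249
d((6, -12), (7, 4)) = 16.0312
d((6, -12), (-17, -17)) = 23.5372
d((6, -12), (0, 19)) = 31.5753
d((20, -9), (12, 7)) = 17.8885
d((20, -9), (7, 4)) = 18.3848
d((20, -9), (-17, -17)) = 37.855
d((20, -9), (0, 19)) = 34.4093
d((12, 7), (7, 4)) = 5.831
d((12, 7), (-17, -17)) = 37.6431
d((12, 7), (0, 19)) = 16.9706
d((7, 4), (-17, -17)) = 31.8904
d((7, 4), (0, 19)) = 16.5529
d((-17, -17), (0, 19)) = 39.8121

Closest pair: (19, -6) and (20, -9) with distance 3.1623

The closest pair is (19, -6) and (20, -9) with Euclidean distance 3.1623. For 7 points, brute-force pairwise comparison is shown above. For large n, the divide-and-conquer algorithm (sort by x, recurse on halves, check the dividing strip) achieves O(n log n).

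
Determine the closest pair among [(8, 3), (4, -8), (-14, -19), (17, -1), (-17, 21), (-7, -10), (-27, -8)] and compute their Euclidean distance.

Computing all pairwise distances among 7 points:

d((8, 3), (4, -8)) = 11.7047
d((8, 3), (-14, -19)) = 31.1127
d((8, 3), (17, -1)) = 9.8489 <-- minimum
d((8, 3), (-17, 21)) = 30.8058
d((8, 3), (-7, -10)) = 19.8494
d((8, 3), (-27, -8)) = 36.6879
d((4, -8), (-14, -19)) = 21.095
d((4, -8), (17, -1)) = 14.7648
d((4, -8), (-17, 21)) = 35.805
d((4, -8), (-7, -10)) = 11.1803
d((4, -8), (-27, -8)) = 31.0
d((-14, -19), (17, -1)) = 35.8469
d((-14, -19), (-17, 21)) = 40.1123
d((-14, -19), (-7, -10)) = 11.4018
d((-14, -19), (-27, -8)) = 17.0294
d((17, -1), (-17, 21)) = 40.4969
d((17, -1), (-7, -10)) = 25.632
d((17, -1), (-27, -8)) = 44.5533
d((-17, 21), (-7, -10)) = 32.573
d((-17, 21), (-27, -8)) = 30.6757
d((-7, -10), (-27, -8)) = 20.0998

Closest pair: (8, 3) and (17, -1) with distance 9.8489

The closest pair is (8, 3) and (17, -1) with Euclidean distance 9.8489. For 7 points, brute-force pairwise comparison is shown above. For large n, the divide-and-conquer algorithm (sort by x, recurse on halves, check the dividing strip) achieves O(n log n).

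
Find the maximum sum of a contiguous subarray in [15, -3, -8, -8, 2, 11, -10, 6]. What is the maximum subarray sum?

Using Kadane's algorithm on [15, -3, -8, -8, 2, 11, -10, 6]:

Scanning through the array:
Position 1 (value -3): max_ending_here = 12, max_so_far = 15
Position 2 (value -8): max_ending_here = 4, max_so_far = 15
Position 3 (value -8): max_ending_here = -4, max_so_far = 15
Position 4 (value 2): max_ending_here = 2, max_so_far = 15
Position 5 (value 11): max_ending_here = 13, max_so_far = 15
Position 6 (value -10): max_ending_here = 3, max_so_far = 15
Position 7 (value 6): max_ending_here = 9, max_so_far = 15

Maximum subarray: [15]
Maximum sum: 15

The maximum subarray is [15] with sum 15. This subarray runs from index 0 to index 0.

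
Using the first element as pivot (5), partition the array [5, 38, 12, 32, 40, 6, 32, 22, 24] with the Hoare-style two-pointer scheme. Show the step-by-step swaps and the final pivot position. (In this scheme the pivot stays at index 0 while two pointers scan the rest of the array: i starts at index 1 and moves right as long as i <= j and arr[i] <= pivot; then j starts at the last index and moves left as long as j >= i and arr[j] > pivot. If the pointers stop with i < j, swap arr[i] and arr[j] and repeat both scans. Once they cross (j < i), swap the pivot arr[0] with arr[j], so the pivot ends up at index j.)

Hoare-style two-pointer partition with pivot = 5:

Initial array: [5, 38, 12, 32, 40, 6, 32, 22, 24]

Pointers start at i = 1, j = 8.
i ends at 1, j ends at 0: the pointers have crossed (j < i), so scanning stops.

j = 0, so swapping arr[0] with arr[j] leaves the pivot at position 0: [5, 38, 12, 32, 40, 6, 32, 22, 24]
Pivot position: 0

After partitioning with pivot 5, the array becomes [5, 38, 12, 32, 40, 6, 32, 22, 24]. The pivot is placed at index 0. All elements to the left of the pivot are <= 5, and all elements to the right are > 5.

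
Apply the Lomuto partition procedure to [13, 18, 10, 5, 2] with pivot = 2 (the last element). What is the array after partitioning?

Lomuto partition with pivot = 2:

Initial array: [13, 18, 10, 5, 2]

arr[0]=13 > 2: no swap
arr[1]=18 > 2: no swap
arr[2]=10 > 2: no swap
arr[3]=5 > 2: no swap

Place pivot at position 0: [2, 18, 10, 5, 13]
Pivot position: 0

After partitioning with pivot 2, the array becomes [2, 18, 10, 5, 13]. The pivot is placed at index 0. All elements to the left of the pivot are <= 2, and all elements to the right are > 2.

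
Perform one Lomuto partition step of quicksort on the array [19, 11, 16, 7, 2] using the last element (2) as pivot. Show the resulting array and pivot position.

Lomuto partition with pivot = 2:

Initial array: [19, 11, 16, 7, 2]

arr[0]=19 > 2: no swap
arr[1]=11 > 2: no swap
arr[2]=16 > 2: no swap
arr[3]=7 > 2: no swap

Place pivot at position 0: [2, 11, 16, 7, 19]
Pivot position: 0

After partitioning with pivot 2, the array becomes [2, 11, 16, 7, 19]. The pivot is placed at index 0. All elements to the left of the pivot are <= 2, and all elements to the right are > 2.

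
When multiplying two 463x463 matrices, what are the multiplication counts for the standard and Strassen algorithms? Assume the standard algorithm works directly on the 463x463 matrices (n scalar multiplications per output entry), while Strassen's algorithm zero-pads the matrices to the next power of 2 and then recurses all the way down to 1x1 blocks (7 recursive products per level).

Matrix multiplication for 463x463 matrices:

Strassen's algorithm requires power-of-2 dimensions. Pad 463x463 to 512x512 (next power of 2).

Standard algorithm: 463^3 = 99252847 multiplications
Strassen's algorithm: 7^(log2(512)) = 7^9 = 40353607 multiplications
Savings: 99252847 - 40353607 = 58899240 multiplications

Standard: 99252847 multiplications (463^3). Strassen: 40353607 multiplications (7^9, after padding to 512x512). Strassen reduces 8 recursive multiplications to 7 at each level.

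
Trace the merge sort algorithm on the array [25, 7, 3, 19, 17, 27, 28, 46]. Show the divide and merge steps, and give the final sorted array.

Merge sort trace:

Split: [25, 7, 3, 19, 17, 27, 28, 46] -> [25, 7, 3, 19] and [17, 27, 28, 46]
  Split: [25, 7, 3, 19] -> [25, 7] and [3, 19]
    Split: [25, 7] -> [25] and [7]
    Merge: [25] + [7] -> [7, 25]
    Split: [3, 19] -> [3] and [19]
    Merge: [3] + [19] -> [3, 19]
  Merge: [7, 25] + [3, 19] -> [3, 7, 19, 25]
  Split: [17, 27, 28, 46] -> [17, 27] and [28, 46]
    Split: [17, 27] -> [17] and [27]
    Merge: [17] + [27] -> [17, 27]
    Split: [28, 46] -> [28] and [46]
    Merge: [28] + [46] -> [28, 46]
  Merge: [17, 27] + [28, 46] -> [17, 27, 28, 46]
Merge: [3, 7, 19, 25] + [17, 27, 28, 46] -> [3, 7, 17, 19, 25, 27, 28, 46]

Final sorted array: [3, 7, 17, 19, 25, 27, 28, 46]

The merge sort proceeds by recursively splitting the array and merging sorted halves.
After all merges, the sorted array is [3, 7, 17, 19, 25, 27, 28, 46].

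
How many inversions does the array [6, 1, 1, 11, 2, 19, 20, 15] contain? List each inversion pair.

Finding inversions in [6, 1, 1, 11, 2, 19, 20, 15]:

(0, 1): arr[0]=6 > arr[1]=1
(0, 2): arr[0]=6 > arr[2]=1
(0, 4): arr[0]=6 > arr[4]=2
(3, 4): arr[3]=11 > arr[4]=2
(5, 7): arr[5]=19 > arr[7]=15
(6, 7): arr[6]=20 > arr[7]=15

Total inversions: 6

The array has 6 inversion(s): (0,1), (0,2), (0,4), (3,4), (5,7), (6,7). Each pair (i,j) satisfies i < j and arr[i] > arr[j].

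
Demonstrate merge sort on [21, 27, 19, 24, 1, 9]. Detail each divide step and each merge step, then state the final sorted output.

Merge sort trace:

Split: [21, 27, 19, 24, 1, 9] -> [21, 27, 19] and [24, 1, 9]
  Split: [21, 27, 19] -> [21] and [27, 19]
    Split: [27, 19] -> [27] and [19]
    Merge: [27] + [19] -> [19, 27]
  Merge: [21] + [19, 27] -> [19, 21, 27]
  Split: [24, 1, 9] -> [24] and [1, 9]
    Split: [1, 9] -> [1] and [9]
    Merge: [1] + [9] -> [1, 9]
  Merge: [24] + [1, 9] -> [1, 9, 24]
Merge: [19, 21, 27] + [1, 9, 24] -> [1, 9, 19, 21, 24, 27]

Final sorted array: [1, 9, 19, 21, 24, 27]

The merge sort proceeds by recursively splitting the array and merging sorted halves.
After all merges, the sorted array is [1, 9, 19, 21, 24, 27].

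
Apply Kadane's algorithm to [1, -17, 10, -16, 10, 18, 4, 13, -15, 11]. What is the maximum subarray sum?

Using Kadane's algorithm on [1, -17, 10, -16, 10, 18, 4, 13, -15, 11]:

Scanning through the array:
Position 1 (value -17): max_ending_here = -16, max_so_far = 1
Position 2 (value 10): max_ending_here = 10, max_so_far = 10
Position 3 (value -16): max_ending_here = -6, max_so_far = 10
Position 4 (value 10): max_ending_here = 10, max_so_far = 10
Position 5 (value 18): max_ending_here = 28, max_so_far = 28
Position 6 (value 4): max_ending_here = 32, max_so_far = 32
Position 7 (value 13): max_ending_here = 45, max_so_far = 45
Position 8 (value -15): max_ending_here = 30, max_so_far = 45
Position 9 (value 11): max_ending_here = 41, max_so_far = 45

Maximum subarray: [10, 18, 4, 13]
Maximum sum: 45

The maximum subarray is [10, 18, 4, 13] with sum 45. This subarray runs from index 4 to index 7.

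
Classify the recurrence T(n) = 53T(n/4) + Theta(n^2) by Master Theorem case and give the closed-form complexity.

Master Theorem for T(n) = 53T(n/4) + O(n^2):

a = 53, b = 4, c = 2
log_b(a) = log_4(53) = 2.8640

Case 1: c = 2 < log_4(53) = 2.8640
T(n) = O(n^(log_4 53))

For T(n) = 53T(n/4) + O(n^2): log_4(53) = 2.8640. This is Case 1 of the Master Theorem (c < log_b(a), work dominated by leaves), giving O(n^(log_4 53)).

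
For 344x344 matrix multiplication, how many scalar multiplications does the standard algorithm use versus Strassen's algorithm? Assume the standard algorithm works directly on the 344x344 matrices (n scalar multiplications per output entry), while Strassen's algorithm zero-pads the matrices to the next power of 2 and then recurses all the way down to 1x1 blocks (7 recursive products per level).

Matrix multiplication for 344x344 matrices:

Strassen's algorithm requires power-of-2 dimensions. Pad 344x344 to 512x512 (next power of 2).

Standard algorithm: 344^3 = 40707584 multiplications
Strassen's algorithm: 7^(log2(512)) = 7^9 = 40353607 multiplications
Savings: 40707584 - 40353607 = 353977 multiplications

Standard: 40707584 multiplications (344^3). Strassen: 40353607 multiplications (7^9, after padding to 512x512). Strassen reduces 8 recursive multiplications to 7 at each level.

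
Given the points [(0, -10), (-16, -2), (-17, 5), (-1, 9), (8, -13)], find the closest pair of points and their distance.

Computing all pairwise distances among 5 points:

d((0, -10), (-16, -2)) = 17.8885
d((0, -10), (-17, 5)) = 22.6716
d((0, -10), (-1, 9)) = 19.0263
d((0, -10), (8, -13)) = 8.544
d((-16, -2), (-17, 5)) = 7.0711 <-- minimum
d((-16, -2), (-1, 9)) = 18.6011
d((-16, -2), (8, -13)) = 26.4008
d((-17, 5), (-1, 9)) = 16.4924
d((-17, 5), (8, -13)) = 30.8058
d((-1, 9), (8, -13)) = 23.7697

Closest pair: (-16, -2) and (-17, 5) with distance 7.0711

The closest pair is (-16, -2) and (-17, 5) with Euclidean distance 7.0711. For 5 points, brute-force pairwise comparison is shown above. For large n, the divide-and-conquer algorithm (sort by x, recurse on halves, check the dividing strip) achieves O(n log n).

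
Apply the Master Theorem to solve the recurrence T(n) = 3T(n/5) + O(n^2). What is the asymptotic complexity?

Master Theorem for T(n) = 3T(n/5) + O(n^2):

a = 3, b = 5, c = 2
log_b(a) = log_5(3) = 0.6826

Case 3: c = 2 > log_5(3) = 0.6826
T(n) = O(n^2) = O(n^2)

For T(n) = 3T(n/5) + O(n^2): log_5(3) = 0.6826. This is Case 3 of the Master Theorem (c > log_b(a), work dominated by root), giving O(n^2).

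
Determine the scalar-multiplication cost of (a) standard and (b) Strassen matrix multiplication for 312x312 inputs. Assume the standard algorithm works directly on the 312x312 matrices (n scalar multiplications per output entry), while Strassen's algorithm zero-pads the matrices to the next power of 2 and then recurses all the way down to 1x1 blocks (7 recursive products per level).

Matrix multiplication for 312x312 matrices:

Strassen's algorithm requires power-of-2 dimensions. Pad 312x312 to 512x512 (next power of 2).

Standard algorithm: 312^3 = 30371328 multiplications
Strassen's algorithm: 7^(log2(512)) = 7^9 = 40353607 multiplications
Difference: 30371328 - 40353607 = -9982279 (Strassen uses MORE here due to padding overhead — for small or just-over-power-of-2 n, padding can outweigh the per-level savings)

Standard: 30371328 multiplications (312^3). Strassen: 40353607 multiplications (7^9, after padding to 512x512). Strassen reduces 8 recursive multiplications to 7 at each level.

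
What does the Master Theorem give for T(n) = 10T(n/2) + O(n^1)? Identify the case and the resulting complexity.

Master Theorem for T(n) = 10T(n/2) + O(n^1):

a = 10, b = 2, c = 1
log_b(a) = log_2(10) = 3.3219

Case 1: c = 1 < log_2(10) = 3.3219
T(n) = O(n^(log_2 10))

For T(n) = 10T(n/2) + O(n^1): log_2(10) = 3.3219. This is Case 1 of the Master Theorem (c < log_b(a), work dominated by leaves), giving O(n^(log_2 10)).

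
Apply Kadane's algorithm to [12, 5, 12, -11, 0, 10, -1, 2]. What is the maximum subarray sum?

Using Kadane's algorithm on [12, 5, 12, -11, 0, 10, -1, 2]:

Scanning through the array:
Position 1 (value 5): max_ending_here = 17, max_so_far = 17
Position 2 (value 12): max_ending_here = 29, max_so_far = 29
Position 3 (value -11): max_ending_here = 18, max_so_far = 29
Position 4 (value 0): max_ending_here = 18, max_so_far = 29
Position 5 (value 10): max_ending_here = 28, max_so_far = 29
Position 6 (value -1): max_ending_here = 27, max_so_far = 29
Position 7 (value 2): max_ending_here = 29, max_so_far = 29

Maximum subarray: [12, 5, 12]
Maximum sum: 29

The maximum subarray is [12, 5, 12] with sum 29. This subarray runs from index 0 to index 2.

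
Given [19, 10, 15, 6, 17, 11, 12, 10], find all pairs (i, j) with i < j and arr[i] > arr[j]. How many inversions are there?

Finding inversions in [19, 10, 15, 6, 17, 11, 12, 10]:

(0, 1): arr[0]=19 > arr[1]=10
(0, 2): arr[0]=19 > arr[2]=15
(0, 3): arr[0]=19 > arr[3]=6
(0, 4): arr[0]=19 > arr[4]=17
(0, 5): arr[0]=19 > arr[5]=11
(0, 6): arr[0]=19 > arr[6]=12
(0, 7): arr[0]=19 > arr[7]=10
(1, 3): arr[1]=10 > arr[3]=6
(2, 3): arr[2]=15 > arr[3]=6
(2, 5): arr[2]=15 > arr[5]=11
(2, 6): arr[2]=15 > arr[6]=12
(2, 7): arr[2]=15 > arr[7]=10
(4, 5): arr[4]=17 > arr[5]=11
(4, 6): arr[4]=17 > arr[6]=12
(4, 7): arr[4]=17 > arr[7]=10
(5, 7): arr[5]=11 > arr[7]=10
(6, 7): arr[6]=12 > arr[7]=10

Total inversions: 17

The array has 17 inversion(s): (0,1), (0,2), (0,3), (0,4), (0,5), (0,6), (0,7), (1,3), (2,3), (2,5), (2,6), (2,7), (4,5), (4,6), (4,7), (5,7), (6,7). Each pair (i,j) satisfies i < j and arr[i] > arr[j].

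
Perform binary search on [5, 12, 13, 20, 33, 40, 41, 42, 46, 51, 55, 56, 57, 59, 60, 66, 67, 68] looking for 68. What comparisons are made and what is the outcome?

Binary search for 68 in [5, 12, 13, 20, 33, 40, 41, 42, 46, 51, 55, 56, 57, 59, 60, 66, 67, 68]:

lo=0, hi=17, mid=8, arr[mid]=46 -> 46 < 68, search right half
lo=9, hi=17, mid=13, arr[mid]=59 -> 59 < 68, search right half
lo=14, hi=17, mid=15, arr[mid]=66 -> 66 < 68, search right half
lo=16, hi=17, mid=16, arr[mid]=67 -> 67 < 68, search right half
lo=17, hi=17, mid=17, arr[mid]=68 -> Found target at index 17!

Binary search finds 68 at index 17 after 5 comparisons. The search repeatedly halves the search space by comparing with the middle element.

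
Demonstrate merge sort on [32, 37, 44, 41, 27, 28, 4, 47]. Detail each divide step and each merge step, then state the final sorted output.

Merge sort trace:

Split: [32, 37, 44, 41, 27, 28, 4, 47] -> [32, 37, 44, 41] and [27, 28, 4, 47]
  Split: [32, 37, 44, 41] -> [32, 37] and [44, 41]
    Split: [32, 37] -> [32] and [37]
    Merge: [32] + [37] -> [32, 37]
    Split: [44, 41] -> [44] and [41]
    Merge: [44] + [41] -> [41, 44]
  Merge: [32, 37] + [41, 44] -> [32, 37, 41, 44]
  Split: [27, 28, 4, 47] -> [27, 28] and [4, 47]
    Split: [27, 28] -> [27] and [28]
    Merge: [27] + [28] -> [27, 28]
    Split: [4, 47] -> [4] and [47]
    Merge: [4] + [47] -> [4, 47]
  Merge: [27, 28] + [4, 47] -> [4, 27, 28, 47]
Merge: [32, 37, 41, 44] + [4, 27, 28, 47] -> [4, 27, 28, 32, 37, 41, 44, 47]

Final sorted array: [4, 27, 28, 32, 37, 41, 44, 47]

The merge sort proceeds by recursively splitting the array and merging sorted halves.
After all merges, the sorted array is [4, 27, 28, 32, 37, 41, 44, 47].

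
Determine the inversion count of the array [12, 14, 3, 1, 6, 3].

Finding inversions in [12, 14, 3, 1, 6, 3]:

(0, 2): arr[0]=12 > arr[2]=3
(0, 3): arr[0]=12 > arr[3]=1
(0, 4): arr[0]=12 > arr[4]=6
(0, 5): arr[0]=12 > arr[5]=3
(1, 2): arr[1]=14 > arr[2]=3
(1, 3): arr[1]=14 > arr[3]=1
(1, 4): arr[1]=14 > arr[4]=6
(1, 5): arr[1]=14 > arr[5]=3
(2, 3): arr[2]=3 > arr[3]=1
(4, 5): arr[4]=6 > arr[5]=3

Total inversions: 10

The array has 10 inversion(s): (0,2), (0,3), (0,4), (0,5), (1,2), (1,3), (1,4), (1,5), (2,3), (4,5). Each pair (i,j) satisfies i < j and arr[i] > arr[j].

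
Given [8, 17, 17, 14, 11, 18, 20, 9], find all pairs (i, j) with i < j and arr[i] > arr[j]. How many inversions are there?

Finding inversions in [8, 17, 17, 14, 11, 18, 20, 9]:

(1, 3): arr[1]=17 > arr[3]=14
(1, 4): arr[1]=17 > arr[4]=11
(1, 7): arr[1]=17 > arr[7]=9
(2, 3): arr[2]=17 > arr[3]=14
(2, 4): arr[2]=17 > arr[4]=11
(2, 7): arr[2]=17 > arr[7]=9
(3, 4): arr[3]=14 > arr[4]=11
(3, 7): arr[3]=14 > arr[7]=9
(4, 7): arr[4]=11 > arr[7]=9
(5, 7): arr[5]=18 > arr[7]=9
(6, 7): arr[6]=20 > arr[7]=9

Total inversions: 11

The array has 11 inversion(s): (1,3), (1,4), (1,7), (2,3), (2,4), (2,7), (3,4), (3,7), (4,7), (5,7), (6,7). Each pair (i,j) satisfies i < j and arr[i] > arr[j].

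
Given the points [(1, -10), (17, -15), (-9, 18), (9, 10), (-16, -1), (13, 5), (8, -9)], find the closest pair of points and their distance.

Computing all pairwise distances among 7 points:

d((1, -10), (17, -15)) = 16.7631
d((1, -10), (-9, 18)) = 29.7321
d((1, -10), (9, 10)) = 21.5407
d((1, -10), (-16, -1)) = 19.2354
d((1, -10), (13, 5)) = 19.2094
d((1, -10), (8, -9)) = 7.0711
d((17, -15), (-9, 18)) = 42.0119
d((17, -15), (9, 10)) = 26.2488
d((17, -15), (-16, -1)) = 35.8469
d((17, -15), (13, 5)) = 20.3961
d((17, -15), (8, -9)) = 10.8167
d((-9, 18), (9, 10)) = 19.6977
d((-9, 18), (-16, -1)) = 20.2485
d((-9, 18), (13, 5)) = 25.5539
d((-9, 18), (8, -9)) = 31.9061
d((9, 10), (-16, -1)) = 27.313
d((9, 10), (13, 5)) = 6.4031 <-- minimum
d((9, 10), (8, -9)) = 19.0263
d((-16, -1), (13, 5)) = 29.6142
d((-16, -1), (8, -9)) = 25.2982
d((13, 5), (8, -9)) = 14.8661

Closest pair: (9, 10) and (13, 5) with distance 6.4031

The closest pair is (9, 10) and (13, 5) with Euclidean distance 6.4031. For 7 points, brute-force pairwise comparison is shown above. For large n, the divide-and-conquer algorithm (sort by x, recurse on halves, check the dividing strip) achieves O(n log n).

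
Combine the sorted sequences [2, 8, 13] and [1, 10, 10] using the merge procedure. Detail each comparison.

Merging process:

Compare 2 vs 1: take 1 from right. Merged: [1]
Compare 2 vs 10: take 2 from left. Merged: [1, 2]
Compare 8 vs 10: take 8 from left. Merged: [1, 2, 8]
Compare 13 vs 10: take 10 from right. Merged: [1, 2, 8, 10]
Compare 13 vs 10: take 10 from right. Merged: [1, 2, 8, 10, 10]
Append remaining from left: [13]. Merged: [1, 2, 8, 10, 10, 13]

Final merged array: [1, 2, 8, 10, 10, 13]
Total comparisons: 5

The merged array is [1, 2, 8, 10, 10, 13], requiring 5 comparisons. The merge step runs in O(n) time where n is the total number of elements.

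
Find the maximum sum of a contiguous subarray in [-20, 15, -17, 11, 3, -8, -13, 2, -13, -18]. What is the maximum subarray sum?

Using Kadane's algorithm on [-20, 15, -17, 11, 3, -8, -13, 2, -13, -18]:

Scanning through the array:
Position 1 (value 15): max_ending_here = 15, max_so_far = 15
Position 2 (value -17): max_ending_here = -2, max_so_far = 15
Position 3 (value 11): max_ending_here = 11, max_so_far = 15
Position 4 (value 3): max_ending_here = 14, max_so_far = 15
Position 5 (value -8): max_ending_here = 6, max_so_far = 15
Position 6 (value -13): max_ending_here = -7, max_so_far = 15
Position 7 (value 2): max_ending_here = 2, max_so_far = 15
Position 8 (value -13): max_ending_here = -11, max_so_far = 15
Position 9 (value -18): max_ending_here = -18, max_so_far = 15

Maximum subarray: [15]
Maximum sum: 15

The maximum subarray is [15] with sum 15. This subarray runs from index 1 to index 1.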